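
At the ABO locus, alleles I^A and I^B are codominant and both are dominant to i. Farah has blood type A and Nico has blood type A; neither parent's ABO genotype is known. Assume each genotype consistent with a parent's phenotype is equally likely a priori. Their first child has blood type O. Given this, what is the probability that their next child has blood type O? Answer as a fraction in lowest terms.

1/4

Possible genotypes: Farah ∈ {I^A I^A, I^A i}; Nico ∈ {I^A I^A, I^A i}.
Weight each parental genotype pair by prior × P(type-O child):
  I^A i × I^A i: posterior weight 1; P(next child type O) = 1/4.
Weighted sum = 1/4.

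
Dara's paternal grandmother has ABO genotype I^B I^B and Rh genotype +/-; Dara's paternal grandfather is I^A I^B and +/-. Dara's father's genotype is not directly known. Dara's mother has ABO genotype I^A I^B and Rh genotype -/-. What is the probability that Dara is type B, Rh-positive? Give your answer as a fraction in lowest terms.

Dara's father's ABO genotype from I^B I^B × I^A I^B: 1/2 I^A I^B, 1/2 I^B I^B.
Crossing each possibility with the mother I^A I^B and summing P(type B): 1/2·1/4 + 1/2·1/2 = 3/8.
Similarly for Rh via the father's Rh distribution: P(Rh+) = 1/2.
Independent loci: 3/8 × 1/2 = 3/16.

3/16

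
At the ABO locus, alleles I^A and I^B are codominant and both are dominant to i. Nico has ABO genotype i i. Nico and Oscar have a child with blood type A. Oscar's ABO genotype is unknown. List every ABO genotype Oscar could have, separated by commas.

I^A I^A, I^A I^B, I^A i

For each candidate genotype of Oscar, check whether crossing it with i i can produce every observed child phenotype.
  I^A I^A → possible child types {A} ✓
  I^A I^B → possible child types {A, B} ✓
  I^A i → possible child types {O, A} ✓
  I^B I^B → possible child types {B} ✗
  I^B i → possible child types {O, B} ✗
  i i → possible child types {O} ✗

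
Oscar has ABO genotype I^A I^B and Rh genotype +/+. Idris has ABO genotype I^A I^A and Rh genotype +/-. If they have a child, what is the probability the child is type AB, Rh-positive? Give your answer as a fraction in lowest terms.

ABO cross I^A I^B × I^A I^A → offspring phenotypes: 1/2 A, 1/2 AB.
Rh cross +/+ × +/- → 1 Rh+.
Independent loci: P(type AB, Rh-positive) = 1/2 × 1 = 1/2.

1/2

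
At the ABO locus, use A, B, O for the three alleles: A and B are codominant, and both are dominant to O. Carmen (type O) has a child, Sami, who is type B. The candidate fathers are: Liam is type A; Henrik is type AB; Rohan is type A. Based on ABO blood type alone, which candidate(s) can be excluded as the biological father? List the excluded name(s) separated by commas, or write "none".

Liam, Rohan

A candidate is excluded only if no genotype consistent with his phenotype could produce a type B child with a type O mother.
Liam (type A): no genotype consistent with that phenotype can produce a type-B child with a type-O mother.
Rohan (type A): no genotype consistent with that phenotype can produce a type-B child with a type-O mother.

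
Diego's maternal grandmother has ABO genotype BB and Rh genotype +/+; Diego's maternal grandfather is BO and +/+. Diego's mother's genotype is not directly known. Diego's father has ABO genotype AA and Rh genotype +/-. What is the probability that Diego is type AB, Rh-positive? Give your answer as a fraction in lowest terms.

3/4

Diego's mother's ABO genotype from BB × BO: 1/2 BB, 1/2 BO.
Crossing each possibility with the father AA and summing P(type AB): 1/2·1 + 1/2·1/2 = 3/4.
Similarly for Rh via the mother's Rh distribution: P(Rh+) = 1.
Independent loci: 3/4 × 1 = 3/4.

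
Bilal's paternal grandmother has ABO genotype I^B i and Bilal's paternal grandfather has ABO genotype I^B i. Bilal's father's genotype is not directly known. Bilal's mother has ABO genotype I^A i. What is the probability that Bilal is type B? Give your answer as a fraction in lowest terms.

1/4

Bilal's father's ABO genotype from I^B i × I^B i: 1/4 I^B I^B, 1/2 I^B i, 1/4 i i.
Crossing each possibility with the mother I^A i and summing P(type B): 1/4·1/2 + 1/2·1/4 + 1/4·0 = 1/4.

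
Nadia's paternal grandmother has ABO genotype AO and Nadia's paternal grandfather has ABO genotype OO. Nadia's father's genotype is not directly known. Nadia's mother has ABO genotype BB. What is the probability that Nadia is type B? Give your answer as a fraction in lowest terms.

Nadia's father's ABO genotype from AO × OO: 1/2 AO, 1/2 OO.
Crossing each possibility with the mother BB and summing P(type B): 1/2·1/2 + 1/2·1 = 3/4.

3/4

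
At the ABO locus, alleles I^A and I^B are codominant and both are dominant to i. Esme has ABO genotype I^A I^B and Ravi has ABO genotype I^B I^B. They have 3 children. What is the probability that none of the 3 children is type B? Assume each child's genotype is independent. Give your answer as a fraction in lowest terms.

ABO cross I^A I^B × I^B I^B → 1/2 B, 1/2 AB.
So P(type B) = 1/2 per child.
P(not type B) = 1/2 for one child; (1/2)^3 = 1/8.

1/8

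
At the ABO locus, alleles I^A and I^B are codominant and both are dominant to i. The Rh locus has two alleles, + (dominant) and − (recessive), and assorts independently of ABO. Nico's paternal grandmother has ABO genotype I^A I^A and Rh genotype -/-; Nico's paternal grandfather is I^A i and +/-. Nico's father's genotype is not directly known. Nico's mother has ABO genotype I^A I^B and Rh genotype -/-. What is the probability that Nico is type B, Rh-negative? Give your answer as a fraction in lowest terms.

3/32

Nico's father's ABO genotype from I^A I^A × I^A i: 1/2 I^A I^A, 1/2 I^A i.
Crossing each possibility with the mother I^A I^B and summing P(type B): 1/2·0 + 1/2·1/4 = 1/8.
Similarly for Rh via the father's Rh distribution: P(Rh-) = 3/4.
Independent loci: 1/8 × 3/4 = 3/32.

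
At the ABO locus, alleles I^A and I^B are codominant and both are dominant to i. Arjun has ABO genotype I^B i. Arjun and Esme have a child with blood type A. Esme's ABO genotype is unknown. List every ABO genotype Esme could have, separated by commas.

For each candidate genotype of Esme, check whether crossing it with I^B i can produce every observed child phenotype.
  I^A I^A → possible child types {A, AB} ✓
  I^A I^B → possible child types {A, B, AB} ✓
  I^A i → possible child types {O, A, B, AB} ✓
  I^B I^B → possible child types {B} ✗
  I^B i → possible child types {O, B} ✗
  i i → possible child types {O, B} ✗

I^A I^A, I^A I^B, I^A i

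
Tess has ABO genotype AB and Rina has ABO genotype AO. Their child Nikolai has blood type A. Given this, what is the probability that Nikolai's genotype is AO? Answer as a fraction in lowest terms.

Cross AB × AO → 1/4 AA, 1/4 AB, 1/4 AO, 1/4 BO.
Type-A genotypes among offspring: AA (1/4), AO (1/4); total 1/2.
P(AO | type A) = (1/4) / (1/2) = 1/2.

1/2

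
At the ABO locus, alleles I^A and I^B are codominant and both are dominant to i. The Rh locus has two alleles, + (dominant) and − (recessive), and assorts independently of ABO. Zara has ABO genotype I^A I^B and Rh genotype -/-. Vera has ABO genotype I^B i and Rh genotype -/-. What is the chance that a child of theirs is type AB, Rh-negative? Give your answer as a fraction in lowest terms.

1/4

ABO cross I^A I^B × I^B i → offspring phenotypes: 1/4 A, 1/2 B, 1/4 AB.
Rh cross -/- × -/- → 1 Rh-.
Independent loci: P(type AB, Rh-negative) = 1/4 × 1 = 1/4.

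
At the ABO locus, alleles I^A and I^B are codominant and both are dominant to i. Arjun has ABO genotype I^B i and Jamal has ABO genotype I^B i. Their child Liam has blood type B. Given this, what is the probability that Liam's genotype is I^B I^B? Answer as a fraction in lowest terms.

1/3

Cross I^B i × I^B i → 1/4 I^B I^B, 1/2 I^B i, 1/4 i i.
Type-B genotypes among offspring: I^B I^B (1/4), I^B i (1/2); total 3/4.
P(I^B I^B | type B) = (1/4) / (3/4) = 1/3.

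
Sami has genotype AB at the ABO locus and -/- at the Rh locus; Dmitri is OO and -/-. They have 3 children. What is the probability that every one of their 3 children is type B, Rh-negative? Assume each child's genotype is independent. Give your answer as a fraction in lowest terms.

1/8

ABO cross AB × OO → 1/2 A, 1/2 B.
Rh cross -/- × -/- → 1 Rh-; so P(type B, Rh-negative) = 1/2 × 1 = 1/2 per child.
All 3 independent: (1/2)^3 = 1/8.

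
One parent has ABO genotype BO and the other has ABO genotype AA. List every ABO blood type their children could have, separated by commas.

Gametes from BO × AA give offspring ABO genotypes AB, AO, i.e. phenotypes A, AB.

A, AB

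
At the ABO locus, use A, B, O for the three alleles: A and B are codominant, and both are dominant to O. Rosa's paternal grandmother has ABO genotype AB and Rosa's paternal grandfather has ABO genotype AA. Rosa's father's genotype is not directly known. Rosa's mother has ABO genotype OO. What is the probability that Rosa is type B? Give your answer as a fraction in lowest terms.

Rosa's father's ABO genotype from AB × AA: 1/2 AA, 1/2 AB.
Crossing each possibility with the mother OO and summing P(type B): 1/2·0 + 1/2·1/2 = 1/4.

1/4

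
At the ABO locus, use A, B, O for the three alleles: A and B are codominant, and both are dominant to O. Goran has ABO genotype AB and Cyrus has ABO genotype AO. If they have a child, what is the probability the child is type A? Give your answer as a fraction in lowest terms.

ABO cross AB × AO → offspring phenotypes: 1/2 A, 1/4 B, 1/4 AB.
So P(type A) = 1/2.

1/2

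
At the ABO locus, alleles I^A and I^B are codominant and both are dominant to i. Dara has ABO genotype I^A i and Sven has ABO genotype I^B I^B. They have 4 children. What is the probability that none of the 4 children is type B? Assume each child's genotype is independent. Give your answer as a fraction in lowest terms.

ABO cross I^A i × I^B I^B → 1/2 B, 1/2 AB.
So P(type B) = 1/2 per child.
P(not type B) = 1/2 for one child; (1/2)^4 = 1/16.

1/16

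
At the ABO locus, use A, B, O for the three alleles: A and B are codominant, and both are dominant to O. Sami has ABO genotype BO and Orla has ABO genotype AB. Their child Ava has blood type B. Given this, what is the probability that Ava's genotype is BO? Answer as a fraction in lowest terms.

Cross BO × AB → 1/4 AB, 1/4 AO, 1/4 BB, 1/4 BO.
Type-B genotypes among offspring: BB (1/4), BO (1/4); total 1/2.
P(BO | type B) = (1/4) / (1/2) = 1/2.

1/2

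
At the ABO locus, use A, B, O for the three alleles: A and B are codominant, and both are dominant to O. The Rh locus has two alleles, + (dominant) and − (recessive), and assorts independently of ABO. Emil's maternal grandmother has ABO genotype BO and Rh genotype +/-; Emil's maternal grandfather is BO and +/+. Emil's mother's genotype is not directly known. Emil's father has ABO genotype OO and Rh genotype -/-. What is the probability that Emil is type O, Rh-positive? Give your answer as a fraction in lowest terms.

Emil's mother's ABO genotype from BO × BO: 1/4 BB, 1/2 BO, 1/4 OO.
Crossing each possibility with the father OO and summing P(type O): 1/4·0 + 1/2·1/2 + 1/4·1 = 1/2.
Similarly for Rh via the mother's Rh distribution: P(Rh+) = 3/4.
Independent loci: 1/2 × 3/4 = 3/8.

3/8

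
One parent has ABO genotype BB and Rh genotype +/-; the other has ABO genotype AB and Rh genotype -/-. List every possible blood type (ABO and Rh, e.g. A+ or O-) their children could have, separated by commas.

Gametes from BB × AB give offspring ABO genotypes AB, BB, i.e. phenotypes B, AB.
Rh cross +/- × -/- → phenotypes Rh+, Rh-.
Combining independently: B+, B-, AB+, AB-.

B+, B-, AB+, AB-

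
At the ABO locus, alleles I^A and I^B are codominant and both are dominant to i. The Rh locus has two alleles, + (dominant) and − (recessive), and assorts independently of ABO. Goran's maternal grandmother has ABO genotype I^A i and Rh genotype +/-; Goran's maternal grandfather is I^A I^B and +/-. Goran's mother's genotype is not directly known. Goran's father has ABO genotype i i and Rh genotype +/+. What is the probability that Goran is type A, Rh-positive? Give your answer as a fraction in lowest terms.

1/2

Goran's mother's ABO genotype from I^A i × I^A I^B: 1/4 I^A I^A, 1/4 I^A I^B, 1/4 I^A i, 1/4 I^B i.
Crossing each possibility with the father i i and summing P(type A): 1/4·1 + 1/4·1/2 + 1/4·1/2 + 1/4·0 = 1/2.
Similarly for Rh via the mother's Rh distribution: P(Rh+) = 1.
Independent loci: 1/2 × 1 = 1/2.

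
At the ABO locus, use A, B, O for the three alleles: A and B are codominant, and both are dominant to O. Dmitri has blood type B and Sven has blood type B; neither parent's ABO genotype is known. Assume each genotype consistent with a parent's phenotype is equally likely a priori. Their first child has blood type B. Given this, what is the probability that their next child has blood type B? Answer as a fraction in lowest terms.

Possible genotypes: Dmitri ∈ {BB, BO}; Sven ∈ {BB, BO}.
Weight each parental genotype pair by prior × P(type-B child):
  BB × BB: posterior weight 4/15; P(next child type B) = 1.
  BB × BO: posterior weight 4/15; P(next child type B) = 1.
  BO × BB: posterior weight 4/15; P(next child type B) = 1.
  BO × BO: posterior weight 1/5; P(next child type B) = 3/4.
Weighted sum = 19/20.

19/20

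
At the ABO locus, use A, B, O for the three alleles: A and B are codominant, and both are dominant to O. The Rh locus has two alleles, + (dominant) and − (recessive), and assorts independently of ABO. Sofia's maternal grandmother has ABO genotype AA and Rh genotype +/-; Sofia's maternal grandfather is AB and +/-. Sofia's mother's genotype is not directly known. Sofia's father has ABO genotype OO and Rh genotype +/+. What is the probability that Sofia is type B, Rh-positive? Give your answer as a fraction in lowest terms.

Sofia's mother's ABO genotype from AA × AB: 1/2 AA, 1/2 AB.
Crossing each possibility with the father OO and summing P(type B): 1/2·0 + 1/2·1/2 = 1/4.
Similarly for Rh via the mother's Rh distribution: P(Rh+) = 1.
Independent loci: 1/4 × 1 = 1/4.

1/4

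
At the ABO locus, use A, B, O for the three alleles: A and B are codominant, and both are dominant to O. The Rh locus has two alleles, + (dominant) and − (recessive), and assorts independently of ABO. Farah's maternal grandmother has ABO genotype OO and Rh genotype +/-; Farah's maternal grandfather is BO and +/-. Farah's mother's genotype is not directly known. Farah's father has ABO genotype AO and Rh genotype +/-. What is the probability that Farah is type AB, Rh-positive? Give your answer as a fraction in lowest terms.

Farah's mother's ABO genotype from OO × BO: 1/2 BO, 1/2 OO.
Crossing each possibility with the father AO and summing P(type AB): 1/2·1/4 + 1/2·0 = 1/8.
Similarly for Rh via the mother's Rh distribution: P(Rh+) = 3/4.
Independent loci: 1/8 × 3/4 = 3/32.

3/32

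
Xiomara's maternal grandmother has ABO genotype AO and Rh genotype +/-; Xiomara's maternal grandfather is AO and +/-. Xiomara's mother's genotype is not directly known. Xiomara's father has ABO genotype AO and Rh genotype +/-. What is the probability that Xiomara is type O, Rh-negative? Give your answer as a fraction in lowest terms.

1/16

Xiomara's mother's ABO genotype from AO × AO: 1/4 AA, 1/2 AO, 1/4 OO.
Crossing each possibility with the father AO and summing P(type O): 1/4·0 + 1/2·1/4 + 1/4·1/2 = 1/4.
Similarly for Rh via the mother's Rh distribution: P(Rh-) = 1/4.
Independent loci: 1/4 × 1/4 = 1/16.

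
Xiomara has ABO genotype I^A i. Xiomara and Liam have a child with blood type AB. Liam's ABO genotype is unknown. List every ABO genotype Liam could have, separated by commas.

For each candidate genotype of Liam, check whether crossing it with I^A i can produce every observed child phenotype.
  I^A I^A → possible child types {A} ✗
  I^A I^B → possible child types {A, B, AB} ✓
  I^A i → possible child types {O, A} ✗
  I^B I^B → possible child types {B, AB} ✓
  I^B i → possible child types {O, A, B, AB} ✓
  i i → possible child types {O, A} ✗

I^A I^B, I^B I^B, I^B i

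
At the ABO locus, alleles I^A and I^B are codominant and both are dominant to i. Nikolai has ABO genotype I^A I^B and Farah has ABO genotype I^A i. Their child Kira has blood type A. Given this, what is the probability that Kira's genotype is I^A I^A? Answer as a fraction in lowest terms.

1/2

Cross I^A I^B × I^A i → 1/4 I^A I^A, 1/4 I^A I^B, 1/4 I^A i, 1/4 I^B i.
Type-A genotypes among offspring: I^A I^A (1/4), I^A i (1/4); total 1/2.
P(I^A I^A | type A) = (1/4) / (1/2) = 1/2.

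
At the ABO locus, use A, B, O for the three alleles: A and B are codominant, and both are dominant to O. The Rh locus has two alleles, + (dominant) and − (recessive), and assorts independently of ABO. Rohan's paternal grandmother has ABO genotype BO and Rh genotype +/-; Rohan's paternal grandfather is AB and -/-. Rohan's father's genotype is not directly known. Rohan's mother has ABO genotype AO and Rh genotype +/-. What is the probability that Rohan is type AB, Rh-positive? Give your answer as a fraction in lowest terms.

5/32

Rohan's father's ABO genotype from BO × AB: 1/4 AB, 1/4 AO, 1/4 BB, 1/4 BO.
Crossing each possibility with the mother AO and summing P(type AB): 1/4·1/4 + 1/4·0 + 1/4·1/2 + 1/4·1/4 = 1/4.
Similarly for Rh via the father's Rh distribution: P(Rh+) = 5/8.
Independent loci: 1/4 × 5/8 = 5/32.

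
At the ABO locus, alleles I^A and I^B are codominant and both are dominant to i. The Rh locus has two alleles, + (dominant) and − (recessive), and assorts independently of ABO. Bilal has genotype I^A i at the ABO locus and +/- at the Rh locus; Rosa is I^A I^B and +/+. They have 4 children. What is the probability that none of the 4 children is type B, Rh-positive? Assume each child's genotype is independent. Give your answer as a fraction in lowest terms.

81/256

ABO cross I^A i × I^A I^B → 1/2 A, 1/4 B, 1/4 AB.
Rh cross +/- × +/+ → 1 Rh+; so P(type B, Rh-positive) = 1/4 × 1 = 1/4 per child.
P(not type B, Rh-positive) = 3/4 for one child; (3/4)^4 = 81/256.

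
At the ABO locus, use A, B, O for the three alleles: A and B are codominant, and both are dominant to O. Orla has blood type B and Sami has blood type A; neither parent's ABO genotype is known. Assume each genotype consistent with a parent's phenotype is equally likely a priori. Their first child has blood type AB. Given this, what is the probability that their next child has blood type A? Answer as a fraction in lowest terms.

5/36

Possible genotypes: Orla ∈ {BB, BO}; Sami ∈ {AA, AO}.
Weight each parental genotype pair by prior × P(type-AB child):
  BB × AA: posterior weight 4/9; P(next child type A) = 0.
  BB × AO: posterior weight 2/9; P(next child type A) = 0.
  BO × AA: posterior weight 2/9; P(next child type A) = 1/2.
  BO × AO: posterior weight 1/9; P(next child type A) = 1/4.
Weighted sum = 5/36.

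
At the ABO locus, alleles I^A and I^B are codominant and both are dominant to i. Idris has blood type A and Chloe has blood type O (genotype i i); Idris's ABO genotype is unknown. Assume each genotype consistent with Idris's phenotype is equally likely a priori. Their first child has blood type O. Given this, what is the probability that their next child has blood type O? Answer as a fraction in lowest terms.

1/2

Possible genotypes: Idris ∈ {I^A I^A, I^A i}; Chloe ∈ {i i}.
Weight each parental genotype pair by prior × P(type-O child):
  I^A i × i i: posterior weight 1; P(next child type O) = 1/2.
Weighted sum = 1/2.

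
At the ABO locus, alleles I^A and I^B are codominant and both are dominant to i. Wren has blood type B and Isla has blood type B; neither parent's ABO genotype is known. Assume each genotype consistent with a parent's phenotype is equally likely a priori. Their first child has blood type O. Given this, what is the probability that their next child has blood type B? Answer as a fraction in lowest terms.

Possible genotypes: Wren ∈ {I^B I^B, I^B i}; Isla ∈ {I^B I^B, I^B i}.
Weight each parental genotype pair by prior × P(type-O child):
  I^B i × I^B i: posterior weight 1; P(next child type B) = 3/4.
Weighted sum = 3/4.

3/4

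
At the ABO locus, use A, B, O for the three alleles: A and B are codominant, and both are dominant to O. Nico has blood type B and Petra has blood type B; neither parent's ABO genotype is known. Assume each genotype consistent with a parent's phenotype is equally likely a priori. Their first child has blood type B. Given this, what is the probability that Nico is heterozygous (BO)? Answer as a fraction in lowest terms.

7/15

Possible genotypes: Nico ∈ {BB, BO}; Petra ∈ {BB, BO}.
Weight each parental genotype pair by prior × P(type-B child):
  BB × BB: posterior weight 4/15.
  BB × BO: posterior weight 4/15.
  BO × BB: posterior weight 4/15.
  BO × BO: posterior weight 1/5.
Sum the posterior weight over pairs where Nico is BO: 7/15.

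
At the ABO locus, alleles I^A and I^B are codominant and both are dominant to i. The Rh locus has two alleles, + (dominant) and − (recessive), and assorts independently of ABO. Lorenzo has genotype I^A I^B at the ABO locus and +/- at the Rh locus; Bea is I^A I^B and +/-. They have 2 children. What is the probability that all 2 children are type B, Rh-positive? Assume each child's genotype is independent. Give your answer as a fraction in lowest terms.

ABO cross I^A I^B × I^A I^B → 1/4 A, 1/4 B, 1/2 AB.
Rh cross +/- × +/- → 3/4 Rh+, 1/4 Rh-; so P(type B, Rh-positive) = 1/4 × 3/4 = 3/16 per child.
All 2 independent: (3/16)^2 = 9/256.

9/256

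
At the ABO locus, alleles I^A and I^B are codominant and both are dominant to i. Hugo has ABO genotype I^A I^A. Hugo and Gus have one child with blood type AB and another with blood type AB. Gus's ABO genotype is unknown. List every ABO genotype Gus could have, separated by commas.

I^A I^B, I^B I^B, I^B i

For each candidate genotype of Gus, check whether crossing it with I^A I^A can produce every observed child phenotype.
  I^A I^A → possible child types {A} ✗
  I^A I^B → possible child types {A, AB} ✓
  I^A i → possible child types {A} ✗
  I^B I^B → possible child types {AB} ✓
  I^B i → possible child types {A, AB} ✓
  i i → possible child types {A} ✗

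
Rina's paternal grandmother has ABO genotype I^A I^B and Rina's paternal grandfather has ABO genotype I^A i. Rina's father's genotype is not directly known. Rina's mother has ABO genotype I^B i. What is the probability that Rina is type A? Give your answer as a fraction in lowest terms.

Rina's father's ABO genotype from I^A I^B × I^A i: 1/4 I^A I^A, 1/4 I^A I^B, 1/4 I^A i, 1/4 I^B i.
Crossing each possibility with the mother I^B i and summing P(type A): 1/4·1/2 + 1/4·1/4 + 1/4·1/4 + 1/4·0 = 1/4.

1/4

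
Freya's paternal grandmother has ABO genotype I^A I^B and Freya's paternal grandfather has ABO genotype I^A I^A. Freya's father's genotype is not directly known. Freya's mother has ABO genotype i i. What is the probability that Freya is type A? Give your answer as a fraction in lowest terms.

3/4

Freya's father's ABO genotype from I^A I^B × I^A I^A: 1/2 I^A I^A, 1/2 I^A I^B.
Crossing each possibility with the mother i i and summing P(type A): 1/2·1 + 1/2·1/2 = 3/4.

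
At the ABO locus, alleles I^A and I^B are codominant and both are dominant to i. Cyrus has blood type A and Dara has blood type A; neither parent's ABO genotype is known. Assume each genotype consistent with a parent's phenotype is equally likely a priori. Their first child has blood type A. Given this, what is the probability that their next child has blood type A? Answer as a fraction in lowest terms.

19/20

Possible genotypes: Cyrus ∈ {I^A I^A, I^A i}; Dara ∈ {I^A I^A, I^A i}.
Weight each parental genotype pair by prior × P(type-A child):
  I^A I^A × I^A I^A: posterior weight 4/15; P(next child type A) = 1.
  I^A I^A × I^A i: posterior weight 4/15; P(next child type A) = 1.
  I^A i × I^A I^A: posterior weight 4/15; P(next child type A) = 1.
  I^A i × I^A i: posterior weight 1/5; P(next child type A) = 3/4.
Weighted sum = 19/20.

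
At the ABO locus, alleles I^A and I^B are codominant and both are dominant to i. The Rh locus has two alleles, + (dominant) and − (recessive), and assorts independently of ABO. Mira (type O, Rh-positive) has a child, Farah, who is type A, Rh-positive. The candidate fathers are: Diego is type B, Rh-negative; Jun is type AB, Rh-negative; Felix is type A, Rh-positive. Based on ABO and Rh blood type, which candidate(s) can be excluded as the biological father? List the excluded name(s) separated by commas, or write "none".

Diego

A candidate is excluded only if no genotype consistent with his phenotype could produce a type A, Rh-positive child with a type O, Rh-positive mother.
Diego (type B, Rh-): no genotype consistent with that phenotype can produce a type-A Rh+ child with a type-O mother.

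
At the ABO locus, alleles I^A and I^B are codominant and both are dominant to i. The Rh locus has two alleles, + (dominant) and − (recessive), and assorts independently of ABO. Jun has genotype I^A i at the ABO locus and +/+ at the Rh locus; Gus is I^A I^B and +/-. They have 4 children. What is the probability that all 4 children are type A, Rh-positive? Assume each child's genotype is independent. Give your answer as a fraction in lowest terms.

ABO cross I^A i × I^A I^B → 1/2 A, 1/4 B, 1/4 AB.
Rh cross +/+ × +/- → 1 Rh+; so P(type A, Rh-positive) = 1/2 × 1 = 1/2 per child.
All 4 independent: (1/2)^4 = 1/16.

1/16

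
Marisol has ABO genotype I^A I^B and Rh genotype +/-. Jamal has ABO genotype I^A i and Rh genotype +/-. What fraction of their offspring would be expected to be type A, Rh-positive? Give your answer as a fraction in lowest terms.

3/8

ABO cross I^A I^B × I^A i → offspring phenotypes: 1/2 A, 1/4 B, 1/4 AB.
Rh cross +/- × +/- → 3/4 Rh+, 1/4 Rh-.
Independent loci: P(type A, Rh-positive) = 1/2 × 3/4 = 3/8.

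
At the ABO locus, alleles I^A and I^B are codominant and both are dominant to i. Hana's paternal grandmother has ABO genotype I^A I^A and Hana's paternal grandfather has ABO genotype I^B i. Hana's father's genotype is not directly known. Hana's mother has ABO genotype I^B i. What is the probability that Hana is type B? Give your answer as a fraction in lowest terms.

3/8

Hana's father's ABO genotype from I^A I^A × I^B i: 1/2 I^A I^B, 1/2 I^A i.
Crossing each possibility with the mother I^B i and summing P(type B): 1/2·1/2 + 1/2·1/4 = 3/8.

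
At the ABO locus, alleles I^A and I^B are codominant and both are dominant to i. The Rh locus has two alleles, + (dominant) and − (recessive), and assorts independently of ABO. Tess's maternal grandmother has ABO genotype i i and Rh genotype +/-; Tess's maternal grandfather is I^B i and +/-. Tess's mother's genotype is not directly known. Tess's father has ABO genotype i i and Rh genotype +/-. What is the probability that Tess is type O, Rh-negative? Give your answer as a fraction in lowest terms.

3/16

Tess's mother's ABO genotype from i i × I^B i: 1/2 I^B i, 1/2 i i.
Crossing each possibility with the father i i and summing P(type O): 1/2·1/2 + 1/2·1 = 3/4.
Similarly for Rh via the mother's Rh distribution: P(Rh-) = 1/4.
Independent loci: 3/4 × 1/4 = 3/16.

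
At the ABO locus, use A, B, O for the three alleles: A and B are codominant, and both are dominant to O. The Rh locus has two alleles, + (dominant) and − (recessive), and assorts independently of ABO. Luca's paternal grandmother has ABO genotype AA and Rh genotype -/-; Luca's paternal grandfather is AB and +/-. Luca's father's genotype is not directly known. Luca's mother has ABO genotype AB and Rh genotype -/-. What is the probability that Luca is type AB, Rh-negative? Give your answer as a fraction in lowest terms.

Luca's father's ABO genotype from AA × AB: 1/2 AA, 1/2 AB.
Crossing each possibility with the mother AB and summing P(type AB): 1/2·1/2 + 1/2·1/2 = 1/2.
Similarly for Rh via the father's Rh distribution: P(Rh-) = 3/4.
Independent loci: 1/2 × 3/4 = 3/8.

3/8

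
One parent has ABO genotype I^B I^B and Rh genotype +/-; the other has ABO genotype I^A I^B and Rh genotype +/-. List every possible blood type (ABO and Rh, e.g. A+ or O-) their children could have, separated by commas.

Gametes from I^B I^B × I^A I^B give offspring ABO genotypes I^A I^B, I^B I^B, i.e. phenotypes B, AB.
Rh cross +/- × +/- → phenotypes Rh+, Rh-.
Combining independently: B+, B-, AB+, AB-.

B+, B-, AB+, AB-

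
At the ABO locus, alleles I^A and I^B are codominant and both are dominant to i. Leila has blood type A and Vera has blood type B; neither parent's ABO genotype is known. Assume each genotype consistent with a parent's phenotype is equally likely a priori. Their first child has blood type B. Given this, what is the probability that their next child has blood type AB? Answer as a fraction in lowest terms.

5/12

Possible genotypes: Leila ∈ {I^A I^A, I^A i}; Vera ∈ {I^B I^B, I^B i}.
Weight each parental genotype pair by prior × P(type-B child):
  I^A i × I^B I^B: posterior weight 2/3; P(next child type AB) = 1/2.
  I^A i × I^B i: posterior weight 1/3; P(next child type AB) = 1/4.
Weighted sum = 5/12.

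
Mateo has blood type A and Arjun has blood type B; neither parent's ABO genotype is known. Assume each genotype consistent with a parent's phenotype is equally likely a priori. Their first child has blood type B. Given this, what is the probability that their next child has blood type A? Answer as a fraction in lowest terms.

1/12

Possible genotypes: Mateo ∈ {I^A I^A, I^A i}; Arjun ∈ {I^B I^B, I^B i}.
Weight each parental genotype pair by prior × P(type-B child):
  I^A i × I^B I^B: posterior weight 2/3; P(next child type A) = 0.
  I^A i × I^B i: posterior weight 1/3; P(next child type A) = 1/4.
Weighted sum = 1/12.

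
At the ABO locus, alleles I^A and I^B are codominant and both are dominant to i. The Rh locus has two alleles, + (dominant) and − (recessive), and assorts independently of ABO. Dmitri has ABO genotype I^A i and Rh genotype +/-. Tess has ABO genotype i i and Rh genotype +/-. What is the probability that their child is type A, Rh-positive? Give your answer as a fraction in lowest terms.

ABO cross I^A i × i i → offspring phenotypes: 1/2 O, 1/2 A.
Rh cross +/- × +/- → 3/4 Rh+, 1/4 Rh-.
Independent loci: P(type A, Rh-positive) = 1/2 × 3/4 = 3/8.

3/8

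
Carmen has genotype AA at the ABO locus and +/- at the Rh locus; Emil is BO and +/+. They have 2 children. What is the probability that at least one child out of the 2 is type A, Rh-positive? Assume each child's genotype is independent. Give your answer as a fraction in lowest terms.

ABO cross AA × BO → 1/2 A, 1/2 AB.
Rh cross +/- × +/+ → 1 Rh+; so P(type A, Rh-positive) = 1/2 × 1 = 1/2 per child.
P(none) = (1/2)^2 = 1/4; P(at least one) = 1 − 1/4 = 3/4.

3/4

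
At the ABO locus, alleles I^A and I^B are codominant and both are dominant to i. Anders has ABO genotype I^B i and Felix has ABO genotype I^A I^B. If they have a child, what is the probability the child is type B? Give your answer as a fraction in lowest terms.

1/2

ABO cross I^B i × I^A I^B → offspring phenotypes: 1/4 A, 1/2 B, 1/4 AB.
So P(type B) = 1/2.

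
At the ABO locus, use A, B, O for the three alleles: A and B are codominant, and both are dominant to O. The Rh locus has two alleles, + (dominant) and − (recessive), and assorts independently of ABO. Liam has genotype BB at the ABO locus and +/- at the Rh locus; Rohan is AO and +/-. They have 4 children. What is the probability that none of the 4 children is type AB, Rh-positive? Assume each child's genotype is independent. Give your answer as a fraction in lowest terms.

ABO cross BB × AO → 1/2 B, 1/2 AB.
Rh cross +/- × +/- → 3/4 Rh+, 1/4 Rh-; so P(type AB, Rh-positive) = 1/2 × 3/4 = 3/8 per child.
P(not type AB, Rh-positive) = 5/8 for one child; (5/8)^4 = 625/4096.

625/4096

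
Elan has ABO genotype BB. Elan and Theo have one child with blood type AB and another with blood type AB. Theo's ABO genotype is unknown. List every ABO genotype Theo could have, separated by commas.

For each candidate genotype of Theo, check whether crossing it with BB can produce every observed child phenotype.
  AA → possible child types {AB} ✓
  AB → possible child types {B, AB} ✓
  AO → possible child types {B, AB} ✓
  BB → possible child types {B} ✗
  BO → possible child types {B} ✗
  OO → possible child types {B} ✗

AA, AB, AO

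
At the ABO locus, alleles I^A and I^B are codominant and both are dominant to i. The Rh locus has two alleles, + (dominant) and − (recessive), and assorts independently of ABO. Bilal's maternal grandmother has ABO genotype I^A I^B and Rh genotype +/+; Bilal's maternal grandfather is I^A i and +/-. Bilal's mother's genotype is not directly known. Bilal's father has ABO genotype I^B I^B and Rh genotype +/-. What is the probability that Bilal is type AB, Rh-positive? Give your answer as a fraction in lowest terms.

7/16

Bilal's mother's ABO genotype from I^A I^B × I^A i: 1/4 I^A I^A, 1/4 I^A I^B, 1/4 I^A i, 1/4 I^B i.
Crossing each possibility with the father I^B I^B and summing P(type AB): 1/4·1 + 1/4·1/2 + 1/4·1/2 + 1/4·0 = 1/2.
Similarly for Rh via the mother's Rh distribution: P(Rh+) = 7/8.
Independent loci: 1/2 × 7/8 = 7/16.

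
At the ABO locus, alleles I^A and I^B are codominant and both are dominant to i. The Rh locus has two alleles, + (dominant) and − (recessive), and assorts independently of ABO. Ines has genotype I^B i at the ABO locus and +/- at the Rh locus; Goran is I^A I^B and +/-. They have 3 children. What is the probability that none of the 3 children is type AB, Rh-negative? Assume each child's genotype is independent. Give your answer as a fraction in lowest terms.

ABO cross I^B i × I^A I^B → 1/4 A, 1/2 B, 1/4 AB.
Rh cross +/- × +/- → 3/4 Rh+, 1/4 Rh-; so P(type AB, Rh-negative) = 1/4 × 1/4 = 1/16 per child.
P(not type AB, Rh-negative) = 15/16 for one child; (15/16)^3 = 3375/4096.

3375/4096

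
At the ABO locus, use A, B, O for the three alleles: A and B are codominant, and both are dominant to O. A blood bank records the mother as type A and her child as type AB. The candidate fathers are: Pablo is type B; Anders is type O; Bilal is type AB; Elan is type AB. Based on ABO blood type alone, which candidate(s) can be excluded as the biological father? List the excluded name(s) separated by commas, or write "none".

A candidate is excluded only if no genotype consistent with his phenotype could produce a type AB child with a type A mother.
Anders (type O): no genotype consistent with that phenotype can produce a type-AB child with a type-A mother.

Anders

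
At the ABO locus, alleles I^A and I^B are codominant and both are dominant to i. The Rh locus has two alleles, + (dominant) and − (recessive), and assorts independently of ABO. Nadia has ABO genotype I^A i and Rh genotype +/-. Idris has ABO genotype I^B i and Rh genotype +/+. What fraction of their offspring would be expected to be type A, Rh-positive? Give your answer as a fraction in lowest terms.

1/4

ABO cross I^A i × I^B i → offspring phenotypes: 1/4 O, 1/4 A, 1/4 B, 1/4 AB.
Rh cross +/- × +/+ → 1 Rh+.
Independent loci: P(type A, Rh-positive) = 1/4 × 1 = 1/4.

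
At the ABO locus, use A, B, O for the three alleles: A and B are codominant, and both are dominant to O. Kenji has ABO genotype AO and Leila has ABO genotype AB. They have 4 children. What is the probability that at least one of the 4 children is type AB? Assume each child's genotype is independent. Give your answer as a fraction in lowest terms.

ABO cross AO × AB → 1/2 A, 1/4 B, 1/4 AB.
So P(type AB) = 1/4 per child.
P(none) = (3/4)^4 = 81/256; P(at least one) = 1 − 81/256 = 175/256.

175/256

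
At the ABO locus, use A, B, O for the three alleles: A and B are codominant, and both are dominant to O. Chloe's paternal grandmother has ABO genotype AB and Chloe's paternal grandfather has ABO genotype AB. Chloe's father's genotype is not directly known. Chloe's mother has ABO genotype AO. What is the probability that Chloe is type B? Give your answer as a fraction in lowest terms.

Chloe's father's ABO genotype from AB × AB: 1/4 AA, 1/2 AB, 1/4 BB.
Crossing each possibility with the mother AO and summing P(type B): 1/4·0 + 1/2·1/4 + 1/4·1/2 = 1/4.

1/4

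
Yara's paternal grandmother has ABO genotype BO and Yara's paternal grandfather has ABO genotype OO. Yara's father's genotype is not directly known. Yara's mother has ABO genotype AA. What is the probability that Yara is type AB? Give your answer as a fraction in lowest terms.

Yara's father's ABO genotype from BO × OO: 1/2 BO, 1/2 OO.
Crossing each possibility with the mother AA and summing P(type AB): 1/2·1/2 + 1/2·0 = 1/4.

1/4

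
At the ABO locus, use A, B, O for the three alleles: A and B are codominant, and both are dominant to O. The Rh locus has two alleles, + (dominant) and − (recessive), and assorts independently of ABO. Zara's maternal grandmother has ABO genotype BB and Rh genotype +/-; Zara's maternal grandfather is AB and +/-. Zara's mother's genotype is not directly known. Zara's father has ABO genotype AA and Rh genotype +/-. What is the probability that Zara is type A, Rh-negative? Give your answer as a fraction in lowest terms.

Zara's mother's ABO genotype from BB × AB: 1/2 AB, 1/2 BB.
Crossing each possibility with the father AA and summing P(type A): 1/2·1/2 + 1/2·0 = 1/4.
Similarly for Rh via the mother's Rh distribution: P(Rh-) = 1/4.
Independent loci: 1/4 × 1/4 = 1/16.

1/16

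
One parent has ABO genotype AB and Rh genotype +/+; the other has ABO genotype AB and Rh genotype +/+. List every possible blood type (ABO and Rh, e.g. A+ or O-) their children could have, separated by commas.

Gametes from AB × AB give offspring ABO genotypes AA, AB, BB, i.e. phenotypes A, B, AB.
Rh cross +/+ × +/+ → phenotypes Rh+.
Combining independently: A+, B+, AB+.

A+, B+, AB+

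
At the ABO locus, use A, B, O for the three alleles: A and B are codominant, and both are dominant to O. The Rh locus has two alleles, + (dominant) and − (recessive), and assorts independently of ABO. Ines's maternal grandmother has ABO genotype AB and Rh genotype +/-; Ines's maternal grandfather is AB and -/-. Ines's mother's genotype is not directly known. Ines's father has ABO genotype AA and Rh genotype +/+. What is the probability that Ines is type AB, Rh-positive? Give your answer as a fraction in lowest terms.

Ines's mother's ABO genotype from AB × AB: 1/4 AA, 1/2 AB, 1/4 BB.
Crossing each possibility with the father AA and summing P(type AB): 1/4·0 + 1/2·1/2 + 1/4·1 = 1/2.
Similarly for Rh via the mother's Rh distribution: P(Rh+) = 1.
Independent loci: 1/2 × 1 = 1/2.

1/2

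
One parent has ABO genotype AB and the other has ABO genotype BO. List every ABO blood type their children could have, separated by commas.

Gametes from AB × BO give offspring ABO genotypes AB, AO, BB, BO, i.e. phenotypes A, B, AB.

A, B, AB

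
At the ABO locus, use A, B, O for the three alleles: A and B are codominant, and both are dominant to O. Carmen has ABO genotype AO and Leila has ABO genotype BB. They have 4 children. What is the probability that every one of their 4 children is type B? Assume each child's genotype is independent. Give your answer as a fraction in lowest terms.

ABO cross AO × BB → 1/2 B, 1/2 AB.
So P(type B) = 1/2 per child.
All 4 independent: (1/2)^4 = 1/16.

1/16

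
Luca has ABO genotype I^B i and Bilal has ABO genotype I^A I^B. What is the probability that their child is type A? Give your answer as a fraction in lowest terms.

ABO cross I^B i × I^A I^B → offspring phenotypes: 1/4 A, 1/2 B, 1/4 AB.
So P(type A) = 1/4.

1/4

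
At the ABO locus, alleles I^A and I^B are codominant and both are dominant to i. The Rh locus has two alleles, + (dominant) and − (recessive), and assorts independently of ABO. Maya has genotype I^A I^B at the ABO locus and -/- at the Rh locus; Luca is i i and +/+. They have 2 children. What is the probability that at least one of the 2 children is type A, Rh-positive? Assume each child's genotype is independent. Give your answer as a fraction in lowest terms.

ABO cross I^A I^B × i i → 1/2 A, 1/2 B.
Rh cross -/- × +/+ → 1 Rh+; so P(type A, Rh-positive) = 1/2 × 1 = 1/2 per child.
P(none) = (1/2)^2 = 1/4; P(at least one) = 1 − 1/4 = 3/4.

3/4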